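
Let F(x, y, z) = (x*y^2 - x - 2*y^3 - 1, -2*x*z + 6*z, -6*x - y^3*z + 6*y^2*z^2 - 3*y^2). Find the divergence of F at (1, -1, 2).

∂F₁/∂x = y^2 - 1
∂F₂/∂y = 0
∂F₃/∂z = -y^3 + 12*y^2*z
∇·F = -y^3 + 12*y^2*z + y^2 - 1
At (1, -1, 2): 25.

25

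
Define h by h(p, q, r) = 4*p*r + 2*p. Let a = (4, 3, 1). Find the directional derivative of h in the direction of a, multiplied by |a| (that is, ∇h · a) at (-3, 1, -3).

∂h/∂p = 4*r + 2
∂h/∂q = 0
∂h/∂r = 4*p
∇h at (-3, 1, -3) = (-10, 0, -12)
∇h · a = (-10)(4) + (0)(3) + (-12)(1) = -52

-52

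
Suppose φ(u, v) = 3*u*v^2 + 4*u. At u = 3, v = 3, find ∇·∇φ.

18

∂²φ/∂u² = 0
∂²φ/∂v² = 6*u
∇²φ = 6*u
At (3, 3): 18.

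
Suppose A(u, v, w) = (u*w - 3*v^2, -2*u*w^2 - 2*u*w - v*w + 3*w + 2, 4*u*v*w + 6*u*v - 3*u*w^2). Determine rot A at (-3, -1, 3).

(-100, 42, -30)

(∇×A)₁ = ∂A₃/∂v − ∂A₂/∂w = 8*u*w + 8*u + v - 3
(∇×A)₂ = ∂A₁/∂w − ∂A₃/∂u = u - 4*v*w - 6*v + 3*w^2
(∇×A)₃ = ∂A₂/∂u − ∂A₁/∂v = 6*v - 2*w^2 - 2*w
∇×A = (8*u*w + 8*u + v - 3, u - 4*v*w - 6*v + 3*w^2, 6*v - 2*w^2 - 2*w)
At (-3, -1, 3): (-100, 42, -30).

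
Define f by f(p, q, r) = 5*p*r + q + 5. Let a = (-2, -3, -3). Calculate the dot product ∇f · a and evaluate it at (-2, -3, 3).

-3

∂f/∂p = 5*r
∂f/∂q = 1
∂f/∂r = 5*p
∇f at (-2, -3, 3) = (15, 1, -10)
∇f · a = (15)(-2) + (1)(-3) + (-10)(-3) = -3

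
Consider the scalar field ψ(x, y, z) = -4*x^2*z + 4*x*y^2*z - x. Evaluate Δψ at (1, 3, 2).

∂²ψ/∂x² = -8*z
∂²ψ/∂y² = 8*x*z
∂²ψ/∂z² = 0
∇²ψ = 8*x*z - 8*z
At (1, 3, 2): 0.

0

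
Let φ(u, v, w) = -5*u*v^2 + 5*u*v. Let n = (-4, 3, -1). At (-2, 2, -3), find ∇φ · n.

∂φ/∂u = -5*v^2 + 5*v
∂φ/∂v = -10*u*v + 5*u
∂φ/∂w = 0
∇φ at (-2, 2, -3) = (-10, 30, 0)
∇φ · n = (-10)(-4) + (30)(3) + (0)(-1) = 130

130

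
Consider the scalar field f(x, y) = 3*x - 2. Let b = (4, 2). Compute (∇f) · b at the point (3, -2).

12

∂f/∂x = 3
∂f/∂y = 0
∇f at (3, -2) = (3, 0)
∇f · b = (3)(4) + (0)(2) = 12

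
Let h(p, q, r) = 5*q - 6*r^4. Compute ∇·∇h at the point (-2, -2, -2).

∂²h/∂p² = 0
∂²h/∂q² = 0
∂²h/∂r² = -72*r^2
∇²h = -72*r^2
At (-2, -2, -2): -288.

-288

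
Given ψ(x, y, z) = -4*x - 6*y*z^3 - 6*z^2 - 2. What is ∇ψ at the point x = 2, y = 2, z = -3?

(-4, 162, -288)

∂ψ/∂x = -4
∂ψ/∂y = -6*z^3
∂ψ/∂z = -18*y*z^2 - 12*z
∇ψ = (-4, -6*z^3, -18*y*z^2 - 12*z)
At (2, 2, -3): (-4, 162, -288).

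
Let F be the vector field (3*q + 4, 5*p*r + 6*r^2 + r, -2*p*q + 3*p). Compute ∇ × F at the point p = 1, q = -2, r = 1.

(-20, -7, 2)

(∇×F)₁ = ∂F₃/∂q − ∂F₂/∂r = -7*p - 12*r - 1
(∇×F)₂ = ∂F₁/∂r − ∂F₃/∂p = 2*q - 3
(∇×F)₃ = ∂F₂/∂p − ∂F₁/∂q = 5*r - 3
∇×F = (-7*p - 12*r - 1, 2*q - 3, 5*r - 3)
At (1, -2, 1): (-20, -7, 2).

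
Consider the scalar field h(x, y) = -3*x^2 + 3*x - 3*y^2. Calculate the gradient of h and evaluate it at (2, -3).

(-9, 18)

∂h/∂x = -6*x + 3
∂h/∂y = -6*y
∇h = (-6*x + 3, -6*y)
At (2, -3): (-9, 18).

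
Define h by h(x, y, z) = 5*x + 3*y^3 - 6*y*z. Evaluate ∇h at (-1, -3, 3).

∂h/∂x = 5
∂h/∂y = 9*y^2 - 6*z
∂h/∂z = -6*y
∇h = (5, 9*y^2 - 6*z, -6*y)
At (-1, -3, 3): (5, 63, 18).

(5, 63, 18)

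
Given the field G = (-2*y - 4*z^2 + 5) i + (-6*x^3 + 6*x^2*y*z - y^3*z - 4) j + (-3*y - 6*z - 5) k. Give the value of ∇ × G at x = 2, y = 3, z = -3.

(∇×G)₁ = ∂G₃/∂y − ∂G₂/∂z = -6*x^2*y + y^3 - 3
(∇×G)₂ = ∂G₁/∂z − ∂G₃/∂x = -8*z
(∇×G)₃ = ∂G₂/∂x − ∂G₁/∂y = -18*x^2 + 12*x*y*z + 2
∇×G = (-6*x^2*y + y^3 - 3, -8*z, -18*x^2 + 12*x*y*z + 2)
At (2, 3, -3): (-48, 24, -286).

(-48, 24, -286)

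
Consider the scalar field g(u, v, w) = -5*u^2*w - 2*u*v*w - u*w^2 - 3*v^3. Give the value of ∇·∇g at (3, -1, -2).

∂²g/∂u² = -10*w
∂²g/∂v² = -18*v
∂²g/∂w² = -2*u
∇²g = -2*u - 18*v - 10*w
At (3, -1, -2): 32.

32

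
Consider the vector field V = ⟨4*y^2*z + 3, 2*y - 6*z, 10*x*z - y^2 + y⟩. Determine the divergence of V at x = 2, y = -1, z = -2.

22

∂V₁/∂x = 0
∂V₂/∂y = 2
∂V₃/∂z = 10*x
∇·V = 10*x + 2
At (2, -1, -2): 22.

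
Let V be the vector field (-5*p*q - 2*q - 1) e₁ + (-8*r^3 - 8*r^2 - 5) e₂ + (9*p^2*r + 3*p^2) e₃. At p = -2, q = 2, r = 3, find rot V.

(∇×V)₁ = ∂V₃/∂q − ∂V₂/∂r = 24*r^2 + 16*r
(∇×V)₂ = ∂V₁/∂r − ∂V₃/∂p = -18*p*r - 6*p
(∇×V)₃ = ∂V₂/∂p − ∂V₁/∂q = 5*p + 2
∇×V = (24*r^2 + 16*r, -18*p*r - 6*p, 5*p + 2)
At (-2, 2, 3): (264, 120, -8).

(264, 120, -8)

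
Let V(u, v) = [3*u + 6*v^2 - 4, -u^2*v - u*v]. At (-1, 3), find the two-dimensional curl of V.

∂V₂/∂u = -2*u*v - v
∂V₁/∂v = 12*v
Scalar curl = -2*u*v - 13*v
At (-1, 3): -33.

-33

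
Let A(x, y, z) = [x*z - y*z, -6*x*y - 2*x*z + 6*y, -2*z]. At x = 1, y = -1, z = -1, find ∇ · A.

-3

∂A₁/∂x = z
∂A₂/∂y = -6*x + 6
∂A₃/∂z = -2
∇·A = -6*x + z + 4
At (1, -1, -1): -3.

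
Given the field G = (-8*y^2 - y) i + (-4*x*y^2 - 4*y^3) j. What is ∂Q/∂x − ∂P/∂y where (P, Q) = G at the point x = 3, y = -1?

∂G₂/∂x = -4*y^2
∂G₁/∂y = -16*y - 1
Scalar curl = -4*y^2 + 16*y + 1
At (3, -1): -19.

-19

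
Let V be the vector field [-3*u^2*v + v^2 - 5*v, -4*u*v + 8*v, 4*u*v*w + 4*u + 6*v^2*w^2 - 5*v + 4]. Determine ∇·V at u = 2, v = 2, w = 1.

40

∂V₁/∂u = -6*u*v
∂V₂/∂v = -4*u + 8
∂V₃/∂w = 4*u*v + 12*v^2*w
∇·V = -2*u*v - 4*u + 12*v^2*w + 8
At (2, 2, 1): 40.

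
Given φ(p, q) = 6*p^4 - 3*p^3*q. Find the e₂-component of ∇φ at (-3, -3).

81

(∇φ)_2 = ∂φ/∂q = -3*p^3
At (-3, -3): 81.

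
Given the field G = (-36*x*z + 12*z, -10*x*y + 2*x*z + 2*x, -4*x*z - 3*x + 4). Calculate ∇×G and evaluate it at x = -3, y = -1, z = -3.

(∇×G)₁ = ∂G₃/∂y − ∂G₂/∂z = -2*x
(∇×G)₂ = ∂G₁/∂z − ∂G₃/∂x = -36*x + 4*z + 15
(∇×G)₃ = ∂G₂/∂x − ∂G₁/∂y = -10*y + 2*z + 2
∇×G = (-2*x, -36*x + 4*z + 15, -10*y + 2*z + 2)
At (-3, -1, -3): (6, 111, 6).

(6, 111, 6)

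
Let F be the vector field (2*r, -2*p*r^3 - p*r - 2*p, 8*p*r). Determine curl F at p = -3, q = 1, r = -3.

(∇×F)₁ = ∂F₃/∂q − ∂F₂/∂r = 6*p*r^2 + p
(∇×F)₂ = ∂F₁/∂r − ∂F₃/∂p = -8*r + 2
(∇×F)₃ = ∂F₂/∂p − ∂F₁/∂q = -2*r^3 - r - 2
∇×F = (6*p*r^2 + p, -8*r + 2, -2*r^3 - r - 2)
At (-3, 1, -3): (-165, 26, 55).

(-165, 26, 55)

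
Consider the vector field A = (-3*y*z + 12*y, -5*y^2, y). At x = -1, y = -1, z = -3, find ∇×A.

(∇×A)₁ = ∂A₃/∂y − ∂A₂/∂z = 1
(∇×A)₂ = ∂A₁/∂z − ∂A₃/∂x = -3*y
(∇×A)₃ = ∂A₂/∂x − ∂A₁/∂y = 3*z - 12
∇×A = (1, -3*y, 3*z - 12)
At (-1, -1, -3): (1, 3, -21).

(1, 3, -21)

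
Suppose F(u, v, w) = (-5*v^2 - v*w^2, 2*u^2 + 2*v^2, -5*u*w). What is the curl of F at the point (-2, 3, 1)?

(∇×F)₁ = ∂F₃/∂v − ∂F₂/∂w = 0
(∇×F)₂ = ∂F₁/∂w − ∂F₃/∂u = -2*v*w + 5*w
(∇×F)₃ = ∂F₂/∂u − ∂F₁/∂v = 4*u + 10*v + w^2
∇×F = (0, -2*v*w + 5*w, 4*u + 10*v + w^2)
At (-2, 3, 1): (0, -1, 23).

(0, -1, 23)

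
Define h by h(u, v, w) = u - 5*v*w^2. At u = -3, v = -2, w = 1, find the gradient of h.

(1, -5, 20)

∂h/∂u = 1
∂h/∂v = -5*w^2
∂h/∂w = -10*v*w
∇h = (1, -5*w^2, -10*v*w)
At (-3, -2, 1): (1, -5, 20).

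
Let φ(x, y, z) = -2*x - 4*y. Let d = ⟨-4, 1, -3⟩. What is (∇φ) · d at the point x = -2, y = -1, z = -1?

4

∂φ/∂x = -2
∂φ/∂y = -4
∂φ/∂z = 0
∇φ at (-2, -1, -1) = (-2, -4, 0)
∇φ · d = (-2)(-4) + (-4)(1) + (0)(-3) = 4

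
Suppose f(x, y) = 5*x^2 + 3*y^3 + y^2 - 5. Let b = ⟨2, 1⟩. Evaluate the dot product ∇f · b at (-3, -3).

15

∂f/∂x = 10*x
∂f/∂y = 9*y^2 + 2*y
∇f at (-3, -3) = (-30, 75)
∇f · b = (-30)(2) + (75)(1) = 15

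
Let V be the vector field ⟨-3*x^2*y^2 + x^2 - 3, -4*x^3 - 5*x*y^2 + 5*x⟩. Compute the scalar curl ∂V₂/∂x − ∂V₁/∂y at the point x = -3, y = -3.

-310

∂V₂/∂x = -12*x^2 - 5*y^2 + 5
∂V₁/∂y = -6*x^2*y
Scalar curl = 6*x^2*y - 12*x^2 - 5*y^2 + 5
At (-3, -3): -310.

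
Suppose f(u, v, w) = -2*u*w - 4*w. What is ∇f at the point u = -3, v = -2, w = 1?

∂f/∂u = -2*w
∂f/∂v = 0
∂f/∂w = -2*u - 4
∇f = (-2*w, 0, -2*u - 4)
At (-3, -2, 1): (-2, 0, 2).

(-2, 0, 2)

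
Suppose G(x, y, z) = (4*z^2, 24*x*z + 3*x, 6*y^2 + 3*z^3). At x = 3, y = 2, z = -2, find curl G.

(-48, -16, -45)

(∇×G)₁ = ∂G₃/∂y − ∂G₂/∂z = -24*x + 12*y
(∇×G)₂ = ∂G₁/∂z − ∂G₃/∂x = 8*z
(∇×G)₃ = ∂G₂/∂x − ∂G₁/∂y = 24*z + 3
∇×G = (-24*x + 12*y, 8*z, 24*z + 3)
At (3, 2, -2): (-48, -16, -45).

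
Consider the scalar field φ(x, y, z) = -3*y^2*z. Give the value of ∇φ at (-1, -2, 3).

∂φ/∂x = 0
∂φ/∂y = -6*y*z
∂φ/∂z = -3*y^2
∇φ = (0, -6*y*z, -3*y^2)
At (-1, -2, 3): (0, 36, -12).

(0, 36, -12)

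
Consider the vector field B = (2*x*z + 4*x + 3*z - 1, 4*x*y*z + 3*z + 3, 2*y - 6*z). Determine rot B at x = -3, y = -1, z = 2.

(-13, -3, -8)

(∇×B)₁ = ∂B₃/∂y − ∂B₂/∂z = -4*x*y - 1
(∇×B)₂ = ∂B₁/∂z − ∂B₃/∂x = 2*x + 3
(∇×B)₃ = ∂B₂/∂x − ∂B₁/∂y = 4*y*z
∇×B = (-4*x*y - 1, 2*x + 3, 4*y*z)
At (-3, -1, 2): (-13, -3, -8).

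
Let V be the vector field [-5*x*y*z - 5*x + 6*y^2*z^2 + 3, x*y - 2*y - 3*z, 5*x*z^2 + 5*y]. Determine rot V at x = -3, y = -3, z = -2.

(8, -281, 171)

(∇×V)₁ = ∂V₃/∂y − ∂V₂/∂z = 8
(∇×V)₂ = ∂V₁/∂z − ∂V₃/∂x = -5*x*y + 12*y^2*z - 5*z^2
(∇×V)₃ = ∂V₂/∂x − ∂V₁/∂y = 5*x*z - 12*y*z^2 + y
∇×V = (8, -5*x*y + 12*y^2*z - 5*z^2, 5*x*z - 12*y*z^2 + y)
At (-3, -3, -2): (8, -281, 171).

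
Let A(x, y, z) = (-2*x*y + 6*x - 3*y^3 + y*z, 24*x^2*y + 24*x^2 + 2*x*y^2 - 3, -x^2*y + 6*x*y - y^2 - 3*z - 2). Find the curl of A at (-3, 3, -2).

(-33, -33, -481)

(∇×A)₁ = ∂A₃/∂y − ∂A₂/∂z = -x^2 + 6*x - 2*y
(∇×A)₂ = ∂A₁/∂z − ∂A₃/∂x = 2*x*y - 5*y
(∇×A)₃ = ∂A₂/∂x − ∂A₁/∂y = 48*x*y + 50*x + 11*y^2 - z
∇×A = (-x^2 + 6*x - 2*y, 2*x*y - 5*y, 48*x*y + 50*x + 11*y^2 - z)
At (-3, 3, -2): (-33, -33, -481).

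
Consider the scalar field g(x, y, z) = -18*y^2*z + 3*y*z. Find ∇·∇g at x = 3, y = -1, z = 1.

-36

∂²g/∂x² = 0
∂²g/∂y² = -36*z
∂²g/∂z² = 0
∇²g = -36*z
At (3, -1, 1): -36.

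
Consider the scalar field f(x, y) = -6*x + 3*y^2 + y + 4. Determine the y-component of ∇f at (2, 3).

(∇f)_2 = ∂f/∂y = 6*y + 1
At (2, 3): 19.

19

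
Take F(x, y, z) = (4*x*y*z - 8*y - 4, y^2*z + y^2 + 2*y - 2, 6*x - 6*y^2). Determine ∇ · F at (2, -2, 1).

-14

∂F₁/∂x = 4*y*z
∂F₂/∂y = 2*y*z + 2*y + 2
∂F₃/∂z = 0
∇·F = 6*y*z + 2*y + 2
At (2, -2, 1): -14.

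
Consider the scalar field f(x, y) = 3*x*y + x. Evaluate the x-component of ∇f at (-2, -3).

-8

(∇f)_1 = ∂f/∂x = 3*y + 1
At (-2, -3): -8.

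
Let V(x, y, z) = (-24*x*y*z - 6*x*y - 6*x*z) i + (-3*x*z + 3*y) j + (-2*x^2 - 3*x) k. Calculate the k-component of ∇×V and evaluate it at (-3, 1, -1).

(∇×V)_3 = ∂V₂/∂x − ∂V₁/∂y
= -3*z − (-24*x*z - 6*x)
= 24*x*z + 6*x - 3*z
At (-3, 1, -1): 57.

57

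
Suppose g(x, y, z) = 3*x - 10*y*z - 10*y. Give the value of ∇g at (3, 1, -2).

(3, 10, -10)

∂g/∂x = 3
∂g/∂y = -10*z - 10
∂g/∂z = -10*y
∇g = (3, -10*z - 10, -10*y)
At (3, 1, -2): (3, 10, -10).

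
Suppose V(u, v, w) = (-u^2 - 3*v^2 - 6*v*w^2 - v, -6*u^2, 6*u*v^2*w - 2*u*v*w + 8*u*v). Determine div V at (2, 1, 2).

∂V₁/∂u = -2*u
∂V₂/∂v = 0
∂V₃/∂w = 6*u*v^2 - 2*u*v
∇·V = 6*u*v^2 - 2*u*v - 2*u
At (2, 1, 2): 4.

4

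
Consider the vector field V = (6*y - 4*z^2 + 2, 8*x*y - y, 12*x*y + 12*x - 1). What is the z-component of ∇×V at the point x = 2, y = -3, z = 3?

-30

(∇×V)_3 = ∂V₂/∂x − ∂V₁/∂y
= 8*y − (6)
= 8*y - 6
At (2, -3, 3): -30.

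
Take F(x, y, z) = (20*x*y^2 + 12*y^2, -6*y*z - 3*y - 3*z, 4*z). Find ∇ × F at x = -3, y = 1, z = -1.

(9, 0, 96)

(∇×F)₁ = ∂F₃/∂y − ∂F₂/∂z = 6*y + 3
(∇×F)₂ = ∂F₁/∂z − ∂F₃/∂x = 0
(∇×F)₃ = ∂F₂/∂x − ∂F₁/∂y = -40*x*y - 24*y
∇×F = (6*y + 3, 0, -40*x*y - 24*y)
At (-3, 1, -1): (9, 0, 96).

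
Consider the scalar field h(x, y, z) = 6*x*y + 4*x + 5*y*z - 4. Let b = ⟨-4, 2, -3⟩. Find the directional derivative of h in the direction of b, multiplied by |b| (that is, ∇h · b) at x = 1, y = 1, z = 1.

-33

∂h/∂x = 6*y + 4
∂h/∂y = 6*x + 5*z
∂h/∂z = 5*y
∇h at (1, 1, 1) = (10, 11, 5)
∇h · b = (10)(-4) + (11)(2) + (5)(-3) = -33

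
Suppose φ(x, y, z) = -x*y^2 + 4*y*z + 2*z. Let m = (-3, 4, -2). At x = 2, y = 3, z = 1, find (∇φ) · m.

∂φ/∂x = -y^2
∂φ/∂y = -2*x*y + 4*z
∂φ/∂z = 4*y + 2
∇φ at (2, 3, 1) = (-9, -8, 14)
∇φ · m = (-9)(-3) + (-8)(4) + (14)(-2) = -33

-33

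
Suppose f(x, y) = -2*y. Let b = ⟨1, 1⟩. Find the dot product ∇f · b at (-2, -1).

-2

∂f/∂x = 0
∂f/∂y = -2
∇f at (-2, -1) = (0, -2)
∇f · b = (0)(1) + (-2)(1) = -2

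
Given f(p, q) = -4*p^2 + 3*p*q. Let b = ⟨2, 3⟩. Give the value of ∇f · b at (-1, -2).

-5

∂f/∂p = -8*p + 3*q
∂f/∂q = 3*p
∇f at (-1, -2) = (2, -3)
∇f · b = (2)(2) + (-3)(3) = -5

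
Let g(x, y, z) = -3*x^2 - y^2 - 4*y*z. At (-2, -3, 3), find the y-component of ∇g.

-6

(∇g)_2 = ∂g/∂y = -2*y - 4*z
At (-2, -3, 3): -6.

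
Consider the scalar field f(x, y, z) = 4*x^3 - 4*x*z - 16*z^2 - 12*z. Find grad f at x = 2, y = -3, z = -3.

∂f/∂x = 12*x^2 - 4*z
∂f/∂y = 0
∂f/∂z = -4*x - 32*z - 12
∇f = (12*x^2 - 4*z, 0, -4*x - 32*z - 12)
At (2, -3, -3): (60, 0, 76).

(60, 0, 76)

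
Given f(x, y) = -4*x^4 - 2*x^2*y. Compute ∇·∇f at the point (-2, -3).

-180

∂²f/∂x² = -4*(12*x^2 + y)
∂²f/∂y² = 0
∇²f = -48*x^2 - 4*y
At (-2, -3): -180.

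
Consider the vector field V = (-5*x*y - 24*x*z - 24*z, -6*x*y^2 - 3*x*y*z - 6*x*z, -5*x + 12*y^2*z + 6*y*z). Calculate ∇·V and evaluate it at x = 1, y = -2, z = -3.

∂V₁/∂x = -5*y - 24*z
∂V₂/∂y = -12*x*y - 3*x*z
∂V₃/∂z = 12*y^2 + 6*y
∇·V = -12*x*y - 3*x*z + 12*y^2 + y - 24*z
At (1, -2, -3): 151.

151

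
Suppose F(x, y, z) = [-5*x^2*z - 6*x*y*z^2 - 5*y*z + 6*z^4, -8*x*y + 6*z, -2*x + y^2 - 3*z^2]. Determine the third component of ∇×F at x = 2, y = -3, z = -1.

(∇×F)_3 = ∂F₂/∂x − ∂F₁/∂y
= -8*y − (-6*x*z^2 - 5*z)
= 6*x*z^2 - 8*y + 5*z
At (2, -3, -1): 31.

31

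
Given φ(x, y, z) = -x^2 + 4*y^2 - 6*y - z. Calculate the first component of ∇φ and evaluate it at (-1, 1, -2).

2

(∇φ)_1 = ∂φ/∂x = -2*x
At (-1, 1, -2): 2.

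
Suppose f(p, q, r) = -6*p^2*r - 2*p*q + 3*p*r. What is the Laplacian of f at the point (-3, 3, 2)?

-24

∂²f/∂p² = -12*r
∂²f/∂q² = 0
∂²f/∂r² = 0
∇²f = -12*r
At (-3, 3, 2): -24.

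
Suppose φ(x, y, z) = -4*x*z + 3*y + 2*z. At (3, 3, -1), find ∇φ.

(4, 3, -10)

∂φ/∂x = -4*z
∂φ/∂y = 3
∂φ/∂z = -4*x + 2
∇φ = (-4*z, 3, -4*x + 2)
At (3, 3, -1): (4, 3, -10).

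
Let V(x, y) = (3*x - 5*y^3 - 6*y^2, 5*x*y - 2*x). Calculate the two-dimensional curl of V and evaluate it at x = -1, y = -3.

∂V₂/∂x = 5*y - 2
∂V₁/∂y = -15*y^2 - 12*y
Scalar curl = 15*y^2 + 17*y - 2
At (-1, -3): 82.

82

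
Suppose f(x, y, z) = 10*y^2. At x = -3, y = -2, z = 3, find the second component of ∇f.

(∇f)_2 = ∂f/∂y = 20*y
At (-3, -2, 3): -40.

-40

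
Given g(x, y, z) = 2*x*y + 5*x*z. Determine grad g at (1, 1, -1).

∂g/∂x = 2*y + 5*z
∂g/∂y = 2*x
∂g/∂z = 5*x
∇g = (2*y + 5*z, 2*x, 5*x)
At (1, 1, -1): (-3, 2, 5).

(-3, 2, 5)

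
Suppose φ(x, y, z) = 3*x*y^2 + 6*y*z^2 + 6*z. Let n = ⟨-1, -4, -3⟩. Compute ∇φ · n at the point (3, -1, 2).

27

∂φ/∂x = 3*y^2
∂φ/∂y = 6*x*y + 6*z^2
∂φ/∂z = 12*y*z + 6
∇φ at (3, -1, 2) = (3, 6, -18)
∇φ · n = (3)(-1) + (6)(-4) + (-18)(-3) = 27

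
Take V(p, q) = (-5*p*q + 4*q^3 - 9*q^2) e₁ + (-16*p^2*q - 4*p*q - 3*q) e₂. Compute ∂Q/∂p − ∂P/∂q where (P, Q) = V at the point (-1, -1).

∂V₂/∂p = -32*p*q - 4*q
∂V₁/∂q = -5*p + 12*q^2 - 18*q
Scalar curl = -32*p*q + 5*p - 12*q^2 + 14*q
At (-1, -1): -63.

-63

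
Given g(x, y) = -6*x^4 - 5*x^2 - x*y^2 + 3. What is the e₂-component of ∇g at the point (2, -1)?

(∇g)_2 = ∂g/∂y = -2*x*y
At (2, -1): 4.

4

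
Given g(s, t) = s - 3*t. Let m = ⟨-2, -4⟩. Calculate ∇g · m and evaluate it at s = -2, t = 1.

10

∂g/∂s = 1
∂g/∂t = -3
∇g at (-2, 1) = (1, -3)
∇g · m = (1)(-2) + (-3)(-4) = 10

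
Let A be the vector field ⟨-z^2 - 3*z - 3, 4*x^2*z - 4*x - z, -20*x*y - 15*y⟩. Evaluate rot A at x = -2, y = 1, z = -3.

(∇×A)₁ = ∂A₃/∂y − ∂A₂/∂z = -4*x^2 - 20*x - 14
(∇×A)₂ = ∂A₁/∂z − ∂A₃/∂x = 20*y - 2*z - 3
(∇×A)₃ = ∂A₂/∂x − ∂A₁/∂y = 8*x*z - 4
∇×A = (-4*x^2 - 20*x - 14, 20*y - 2*z - 3, 8*x*z - 4)
At (-2, 1, -3): (10, 23, 44).

(10, 23, 44)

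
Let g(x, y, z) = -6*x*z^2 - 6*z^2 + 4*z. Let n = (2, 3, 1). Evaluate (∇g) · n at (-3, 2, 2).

∂g/∂x = -6*z^2
∂g/∂y = 0
∂g/∂z = -12*x*z - 12*z + 4
∇g at (-3, 2, 2) = (-24, 0, 52)
∇g · n = (-24)(2) + (0)(3) + (52)(1) = 4

4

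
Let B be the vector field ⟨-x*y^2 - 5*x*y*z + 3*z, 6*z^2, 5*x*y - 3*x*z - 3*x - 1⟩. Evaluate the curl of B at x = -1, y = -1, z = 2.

(∇×B)₁ = ∂B₃/∂y − ∂B₂/∂z = 5*x - 12*z
(∇×B)₂ = ∂B₁/∂z − ∂B₃/∂x = -5*x*y - 5*y + 3*z + 6
(∇×B)₃ = ∂B₂/∂x − ∂B₁/∂y = 2*x*y + 5*x*z
∇×B = (5*x - 12*z, -5*x*y - 5*y + 3*z + 6, 2*x*y + 5*x*z)
At (-1, -1, 2): (-29, 12, -8).

(-29, 12, -8)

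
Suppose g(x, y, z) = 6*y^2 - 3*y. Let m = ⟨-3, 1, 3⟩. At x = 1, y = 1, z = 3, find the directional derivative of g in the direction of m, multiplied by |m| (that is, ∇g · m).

9

∂g/∂x = 0
∂g/∂y = 12*y - 3
∂g/∂z = 0
∇g at (1, 1, 3) = (0, 9, 0)
∇g · m = (0)(-3) + (9)(1) + (0)(3) = 9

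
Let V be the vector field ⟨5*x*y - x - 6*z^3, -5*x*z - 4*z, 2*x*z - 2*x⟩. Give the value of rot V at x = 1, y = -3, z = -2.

(∇×V)₁ = ∂V₃/∂y − ∂V₂/∂z = 5*x + 4
(∇×V)₂ = ∂V₁/∂z − ∂V₃/∂x = -18*z^2 - 2*z + 2
(∇×V)₃ = ∂V₂/∂x − ∂V₁/∂y = -5*x - 5*z
∇×V = (5*x + 4, -18*z^2 - 2*z + 2, -5*x - 5*z)
At (1, -3, -2): (9, -66, 5).

(9, -66, 5)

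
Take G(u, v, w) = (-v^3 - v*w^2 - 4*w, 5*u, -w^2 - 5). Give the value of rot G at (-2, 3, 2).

(∇×G)₁ = ∂G₃/∂v − ∂G₂/∂w = 0
(∇×G)₂ = ∂G₁/∂w − ∂G₃/∂u = -2*v*w - 4
(∇×G)₃ = ∂G₂/∂u − ∂G₁/∂v = 3*v^2 + w^2 + 5
∇×G = (0, -2*v*w - 4, 3*v^2 + w^2 + 5)
At (-2, 3, 2): (0, -16, 36).

(0, -16, 36)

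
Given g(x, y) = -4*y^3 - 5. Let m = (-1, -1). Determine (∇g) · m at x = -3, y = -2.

48

∂g/∂x = 0
∂g/∂y = -12*y^2
∇g at (-3, -2) = (0, -48)
∇g · m = (0)(-1) + (-48)(-1) = 48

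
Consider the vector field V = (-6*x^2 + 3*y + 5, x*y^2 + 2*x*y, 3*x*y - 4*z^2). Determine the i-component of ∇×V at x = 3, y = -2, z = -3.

(∇×V)_1 = ∂V₃/∂y − ∂V₂/∂z
= 3*x − (0)
= 3*x
At (3, -2, -3): 9.

9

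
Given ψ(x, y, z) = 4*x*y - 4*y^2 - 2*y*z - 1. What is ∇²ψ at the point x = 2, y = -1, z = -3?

∂²ψ/∂x² = 0
∂²ψ/∂y² = -8
∂²ψ/∂z² = 0
∇²ψ = -8
At (2, -1, -3): -8.

-8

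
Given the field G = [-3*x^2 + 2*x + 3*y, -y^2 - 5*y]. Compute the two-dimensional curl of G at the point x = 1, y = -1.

∂G₂/∂x = 0
∂G₁/∂y = 3
Scalar curl = -3
At (1, -1): -3.

-3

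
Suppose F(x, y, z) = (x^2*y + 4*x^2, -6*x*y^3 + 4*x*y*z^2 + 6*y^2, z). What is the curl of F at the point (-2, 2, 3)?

(∇×F)₁ = ∂F₃/∂y − ∂F₂/∂z = -8*x*y*z
(∇×F)₂ = ∂F₁/∂z − ∂F₃/∂x = 0
(∇×F)₃ = ∂F₂/∂x − ∂F₁/∂y = -x^2 - 6*y^3 + 4*y*z^2
∇×F = (-8*x*y*z, 0, -x^2 - 6*y^3 + 4*y*z^2)
At (-2, 2, 3): (96, 0, 20).

(96, 0, 20)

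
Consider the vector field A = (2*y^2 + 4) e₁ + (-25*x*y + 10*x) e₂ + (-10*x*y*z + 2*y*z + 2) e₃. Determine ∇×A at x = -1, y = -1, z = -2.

(∇×A)₁ = ∂A₃/∂y − ∂A₂/∂z = -10*x*z + 2*z
(∇×A)₂ = ∂A₁/∂z − ∂A₃/∂x = 10*y*z
(∇×A)₃ = ∂A₂/∂x − ∂A₁/∂y = -29*y + 10
∇×A = (-10*x*z + 2*z, 10*y*z, -29*y + 10)
At (-1, -1, -2): (-24, 20, 39).

(-24, 20, 39)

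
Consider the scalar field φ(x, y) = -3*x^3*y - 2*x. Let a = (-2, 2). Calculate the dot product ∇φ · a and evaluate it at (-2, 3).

∂φ/∂x = -9*x^2*y - 2
∂φ/∂y = -3*x^3
∇φ at (-2, 3) = (-110, 24)
∇φ · a = (-110)(-2) + (24)(2) = 268

268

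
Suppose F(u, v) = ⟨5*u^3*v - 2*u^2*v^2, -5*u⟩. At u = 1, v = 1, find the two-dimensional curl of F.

∂F₂/∂u = -5
∂F₁/∂v = 5*u^3 - 4*u^2*v
Scalar curl = -5*u^3 + 4*u^2*v - 5
At (1, 1): -6.

-6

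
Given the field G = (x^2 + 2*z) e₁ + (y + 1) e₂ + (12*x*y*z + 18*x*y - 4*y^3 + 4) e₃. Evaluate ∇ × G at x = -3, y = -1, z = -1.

(∇×G)₁ = ∂G₃/∂y − ∂G₂/∂z = 12*x*z + 18*x - 12*y^2
(∇×G)₂ = ∂G₁/∂z − ∂G₃/∂x = -12*y*z - 18*y + 2
(∇×G)₃ = ∂G₂/∂x − ∂G₁/∂y = 0
∇×G = (12*x*z + 18*x - 12*y^2, -12*y*z - 18*y + 2, 0)
At (-3, -1, -1): (-30, 8, 0).

(-30, 8, 0)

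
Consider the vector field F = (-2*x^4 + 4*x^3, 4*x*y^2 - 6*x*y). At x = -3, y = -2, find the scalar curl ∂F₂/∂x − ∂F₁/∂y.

∂F₂/∂x = 4*y^2 - 6*y
∂F₁/∂y = 0
Scalar curl = 4*y^2 - 6*y
At (-3, -2): 28.

28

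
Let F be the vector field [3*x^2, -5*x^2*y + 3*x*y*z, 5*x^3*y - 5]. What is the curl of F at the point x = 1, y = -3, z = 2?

(14, 45, 12)

(∇×F)₁ = ∂F₃/∂y − ∂F₂/∂z = 5*x^3 - 3*x*y
(∇×F)₂ = ∂F₁/∂z − ∂F₃/∂x = -15*x^2*y
(∇×F)₃ = ∂F₂/∂x − ∂F₁/∂y = -10*x*y + 3*y*z
∇×F = (5*x^3 - 3*x*y, -15*x^2*y, -10*x*y + 3*y*z)
At (1, -3, 2): (14, 45, 12).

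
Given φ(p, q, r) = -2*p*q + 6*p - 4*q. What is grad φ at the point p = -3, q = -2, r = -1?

(10, 2, 0)

∂φ/∂p = -2*q + 6
∂φ/∂q = -2*p - 4
∂φ/∂r = 0
∇φ = (-2*q + 6, -2*p - 4, 0)
At (-3, -2, -1): (10, 2, 0).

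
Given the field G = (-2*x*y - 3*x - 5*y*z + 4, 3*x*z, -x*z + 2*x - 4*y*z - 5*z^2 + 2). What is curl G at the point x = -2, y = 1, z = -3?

(∇×G)₁ = ∂G₃/∂y − ∂G₂/∂z = -3*x - 4*z
(∇×G)₂ = ∂G₁/∂z − ∂G₃/∂x = -5*y + z - 2
(∇×G)₃ = ∂G₂/∂x − ∂G₁/∂y = 2*x + 8*z
∇×G = (-3*x - 4*z, -5*y + z - 2, 2*x + 8*z)
At (-2, 1, -3): (18, -10, -28).

(18, -10, -28)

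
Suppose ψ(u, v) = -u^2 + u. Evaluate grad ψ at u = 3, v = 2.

∂ψ/∂u = -2*u + 1
∂ψ/∂v = 0
∇ψ = (-2*u + 1, 0)
At (3, 2): (-5, 0).

(-5, 0)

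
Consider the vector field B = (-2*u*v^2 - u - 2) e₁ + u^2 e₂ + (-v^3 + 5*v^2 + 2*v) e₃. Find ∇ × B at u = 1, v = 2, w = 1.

(10, 0, 10)

(∇×B)₁ = ∂B₃/∂v − ∂B₂/∂w = -3*v^2 + 10*v + 2
(∇×B)₂ = ∂B₁/∂w − ∂B₃/∂u = 0
(∇×B)₃ = ∂B₂/∂u − ∂B₁/∂v = 4*u*v + 2*u
∇×B = (-3*v^2 + 10*v + 2, 0, 4*u*v + 2*u)
At (1, 2, 1): (10, 0, 10).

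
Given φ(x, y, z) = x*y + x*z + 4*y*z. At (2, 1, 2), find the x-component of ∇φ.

3

(∇φ)_1 = ∂φ/∂x = y + z
At (2, 1, 2): 3.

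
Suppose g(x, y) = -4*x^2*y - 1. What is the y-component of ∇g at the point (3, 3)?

(∇g)_2 = ∂g/∂y = -4*x^2
At (3, 3): -36.

-36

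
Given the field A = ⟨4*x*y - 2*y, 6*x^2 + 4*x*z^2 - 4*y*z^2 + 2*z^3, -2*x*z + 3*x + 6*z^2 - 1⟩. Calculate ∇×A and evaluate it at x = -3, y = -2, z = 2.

(∇×A)₁ = ∂A₃/∂y − ∂A₂/∂z = -8*x*z + 8*y*z - 6*z^2
(∇×A)₂ = ∂A₁/∂z − ∂A₃/∂x = 2*z - 3
(∇×A)₃ = ∂A₂/∂x − ∂A₁/∂y = 8*x + 4*z^2 + 2
∇×A = (-8*x*z + 8*y*z - 6*z^2, 2*z - 3, 8*x + 4*z^2 + 2)
At (-3, -2, 2): (-8, 1, -6).

(-8, 1, -6)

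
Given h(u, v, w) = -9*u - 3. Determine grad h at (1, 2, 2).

(-9, 0, 0)

∂h/∂u = -9
∂h/∂v = 0
∂h/∂w = 0
∇h = (-9, 0, 0)
At (1, 2, 2): (-9, 0, 0).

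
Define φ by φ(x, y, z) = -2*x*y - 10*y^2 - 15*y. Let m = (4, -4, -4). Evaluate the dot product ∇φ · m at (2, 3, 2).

292

∂φ/∂x = -2*y
∂φ/∂y = -2*x - 20*y - 15
∂φ/∂z = 0
∇φ at (2, 3, 2) = (-6, -79, 0)
∇φ · m = (-6)(4) + (-79)(-4) + (0)(-4) = 292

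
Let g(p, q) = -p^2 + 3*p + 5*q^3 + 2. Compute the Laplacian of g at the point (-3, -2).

-62

∂²g/∂p² = -2
∂²g/∂q² = 30*q
∇²g = 30*q - 2
At (-3, -2): -62.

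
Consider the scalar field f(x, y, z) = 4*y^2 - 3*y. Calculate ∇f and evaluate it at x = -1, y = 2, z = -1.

∂f/∂x = 0
∂f/∂y = 8*y - 3
∂f/∂z = 0
∇f = (0, 8*y - 3, 0)
At (-1, 2, -1): (0, 13, 0).

(0, 13, 0)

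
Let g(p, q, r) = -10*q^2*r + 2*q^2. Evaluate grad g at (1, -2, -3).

(0, -128, -40)

∂g/∂p = 0
∂g/∂q = -20*q*r + 4*q
∂g/∂r = -10*q^2
∇g = (0, -20*q*r + 4*q, -10*q^2)
At (1, -2, -3): (0, -128, -40).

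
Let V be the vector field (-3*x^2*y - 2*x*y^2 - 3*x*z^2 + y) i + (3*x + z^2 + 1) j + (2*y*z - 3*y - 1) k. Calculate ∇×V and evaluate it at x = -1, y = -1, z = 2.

(-3, 12, 9)

(∇×V)₁ = ∂V₃/∂y − ∂V₂/∂z = -3
(∇×V)₂ = ∂V₁/∂z − ∂V₃/∂x = -6*x*z
(∇×V)₃ = ∂V₂/∂x − ∂V₁/∂y = 3*x^2 + 4*x*y + 2
∇×V = (-3, -6*x*z, 3*x^2 + 4*x*y + 2)
At (-1, -1, 2): (-3, 12, 9).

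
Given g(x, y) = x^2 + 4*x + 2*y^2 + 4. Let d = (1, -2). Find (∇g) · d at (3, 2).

-6

∂g/∂x = 2*x + 4
∂g/∂y = 4*y
∇g at (3, 2) = (10, 8)
∇g · d = (10)(1) + (8)(-2) = -6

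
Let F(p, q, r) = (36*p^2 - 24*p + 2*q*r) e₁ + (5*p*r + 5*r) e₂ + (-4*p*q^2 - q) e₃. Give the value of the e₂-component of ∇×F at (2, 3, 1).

(∇×F)_2 = ∂F₁/∂r − ∂F₃/∂p
= 2*q − (-4*q^2)
= 4*q^2 + 2*q
At (2, 3, 1): 42.

42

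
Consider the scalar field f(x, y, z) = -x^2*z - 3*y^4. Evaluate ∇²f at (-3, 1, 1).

∂²f/∂x² = -2*z
∂²f/∂y² = -36*y^2
∂²f/∂z² = 0
∇²f = -36*y^2 - 2*z
At (-3, 1, 1): -38.

-38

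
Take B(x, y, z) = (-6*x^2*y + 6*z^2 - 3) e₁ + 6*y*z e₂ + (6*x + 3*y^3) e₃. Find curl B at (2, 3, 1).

(63, 6, 24)

(∇×B)₁ = ∂B₃/∂y − ∂B₂/∂z = 9*y^2 - 6*y
(∇×B)₂ = ∂B₁/∂z − ∂B₃/∂x = 12*z - 6
(∇×B)₃ = ∂B₂/∂x − ∂B₁/∂y = 6*x^2
∇×B = (9*y^2 - 6*y, 12*z - 6, 6*x^2)
At (2, 3, 1): (63, 6, 24).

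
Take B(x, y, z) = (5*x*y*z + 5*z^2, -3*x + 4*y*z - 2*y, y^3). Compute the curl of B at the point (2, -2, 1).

(∇×B)₁ = ∂B₃/∂y − ∂B₂/∂z = 3*y^2 - 4*y
(∇×B)₂ = ∂B₁/∂z − ∂B₃/∂x = 5*x*y + 10*z
(∇×B)₃ = ∂B₂/∂x − ∂B₁/∂y = -5*x*z - 3
∇×B = (3*y^2 - 4*y, 5*x*y + 10*z, -5*x*z - 3)
At (2, -2, 1): (20, -10, -13).

(20, -10, -13)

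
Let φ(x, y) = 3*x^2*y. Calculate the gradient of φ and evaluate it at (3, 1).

∂φ/∂x = 6*x*y
∂φ/∂y = 3*x^2
∇φ = (6*x*y, 3*x^2)
At (3, 1): (18, 27).

(18, 27)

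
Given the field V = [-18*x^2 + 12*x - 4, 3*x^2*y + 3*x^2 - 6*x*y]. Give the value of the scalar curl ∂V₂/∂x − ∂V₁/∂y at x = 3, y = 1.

∂V₂/∂x = 6*x*y + 6*x - 6*y
∂V₁/∂y = 0
Scalar curl = 6*x*y + 6*x - 6*y
At (3, 1): 30.

30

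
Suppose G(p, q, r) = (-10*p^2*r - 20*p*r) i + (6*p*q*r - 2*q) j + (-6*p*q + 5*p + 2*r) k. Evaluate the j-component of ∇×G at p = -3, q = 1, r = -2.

-29

(∇×G)_2 = ∂G₁/∂r − ∂G₃/∂p
= -10*p^2 - 20*p − (-6*q + 5)
= -10*p^2 - 20*p + 6*q - 5
At (-3, 1, -2): -29.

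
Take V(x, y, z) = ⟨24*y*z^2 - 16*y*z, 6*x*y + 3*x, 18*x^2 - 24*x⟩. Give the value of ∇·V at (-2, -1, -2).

-12

∂V₁/∂x = 0
∂V₂/∂y = 6*x
∂V₃/∂z = 0
∇·V = 6*x
At (-2, -1, -2): -12.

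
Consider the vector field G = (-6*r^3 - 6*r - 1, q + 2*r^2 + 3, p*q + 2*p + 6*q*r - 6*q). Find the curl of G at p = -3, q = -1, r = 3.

(∇×G)₁ = ∂G₃/∂q − ∂G₂/∂r = p + 2*r - 6
(∇×G)₂ = ∂G₁/∂r − ∂G₃/∂p = -q - 18*r^2 - 8
(∇×G)₃ = ∂G₂/∂p − ∂G₁/∂q = 0
∇×G = (p + 2*r - 6, -q - 18*r^2 - 8, 0)
At (-3, -1, 3): (-3, -169, 0).

(-3, -169, 0)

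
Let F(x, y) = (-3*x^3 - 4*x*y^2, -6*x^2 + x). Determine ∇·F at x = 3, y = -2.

-97

∂F₁/∂x = -9*x^2 - 4*y^2
∂F₂/∂y = 0
∇·F = -9*x^2 - 4*y^2
At (3, -2): -97.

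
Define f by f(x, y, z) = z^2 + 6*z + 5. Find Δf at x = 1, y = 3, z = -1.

∂²f/∂x² = 0
∂²f/∂y² = 0
∂²f/∂z² = 2
∇²f = 2
At (1, 3, -1): 2.

2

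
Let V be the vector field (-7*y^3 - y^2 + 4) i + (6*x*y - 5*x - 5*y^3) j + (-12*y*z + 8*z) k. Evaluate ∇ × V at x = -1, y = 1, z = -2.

(∇×V)₁ = ∂V₃/∂y − ∂V₂/∂z = -12*z
(∇×V)₂ = ∂V₁/∂z − ∂V₃/∂x = 0
(∇×V)₃ = ∂V₂/∂x − ∂V₁/∂y = 21*y^2 + 8*y - 5
∇×V = (-12*z, 0, 21*y^2 + 8*y - 5)
At (-1, 1, -2): (24, 0, 24).

(24, 0, 24)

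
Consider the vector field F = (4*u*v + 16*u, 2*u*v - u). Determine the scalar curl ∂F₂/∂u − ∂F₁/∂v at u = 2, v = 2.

-5

∂F₂/∂u = 2*v - 1
∂F₁/∂v = 4*u
Scalar curl = -4*u + 2*v - 1
At (2, 2): -5.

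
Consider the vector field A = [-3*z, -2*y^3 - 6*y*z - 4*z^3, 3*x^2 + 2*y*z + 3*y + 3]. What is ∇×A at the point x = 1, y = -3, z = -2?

(29, -9, 0)

(∇×A)₁ = ∂A₃/∂y − ∂A₂/∂z = 6*y + 12*z^2 + 2*z + 3
(∇×A)₂ = ∂A₁/∂z − ∂A₃/∂x = -6*x - 3
(∇×A)₃ = ∂A₂/∂x − ∂A₁/∂y = 0
∇×A = (6*y + 12*z^2 + 2*z + 3, -6*x - 3, 0)
At (1, -3, -2): (29, -9, 0).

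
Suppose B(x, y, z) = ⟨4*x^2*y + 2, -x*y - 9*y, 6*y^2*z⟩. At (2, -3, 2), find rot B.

(∇×B)₁ = ∂B₃/∂y − ∂B₂/∂z = 12*y*z
(∇×B)₂ = ∂B₁/∂z − ∂B₃/∂x = 0
(∇×B)₃ = ∂B₂/∂x − ∂B₁/∂y = -4*x^2 - y
∇×B = (12*y*z, 0, -4*x^2 - y)
At (2, -3, 2): (-72, 0, -13).

(-72, 0, -13)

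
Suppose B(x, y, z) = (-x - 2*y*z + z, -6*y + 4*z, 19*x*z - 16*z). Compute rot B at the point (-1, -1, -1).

(∇×B)₁ = ∂B₃/∂y − ∂B₂/∂z = -4
(∇×B)₂ = ∂B₁/∂z − ∂B₃/∂x = -2*y - 19*z + 1
(∇×B)₃ = ∂B₂/∂x − ∂B₁/∂y = 2*z
∇×B = (-4, -2*y - 19*z + 1, 2*z)
At (-1, -1, -1): (-4, 22, -2).

(-4, 22, -2)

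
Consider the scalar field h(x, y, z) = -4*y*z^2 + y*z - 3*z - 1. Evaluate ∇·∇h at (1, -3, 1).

∂²h/∂x² = 0
∂²h/∂y² = 0
∂²h/∂z² = -8*y
∇²h = -8*y
At (1, -3, 1): 24.

24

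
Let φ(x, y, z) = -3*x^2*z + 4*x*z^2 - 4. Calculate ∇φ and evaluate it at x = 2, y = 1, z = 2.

∂φ/∂x = -6*x*z + 4*z^2
∂φ/∂y = 0
∂φ/∂z = -3*x^2 + 8*x*z
∇φ = (-6*x*z + 4*z^2, 0, -3*x^2 + 8*x*z)
At (2, 1, 2): (-8, 0, 20).

(-8, 0, 20)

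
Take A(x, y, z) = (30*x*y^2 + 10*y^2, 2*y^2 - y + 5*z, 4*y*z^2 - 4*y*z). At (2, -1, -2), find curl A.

(19, 0, 140)

(∇×A)₁ = ∂A₃/∂y − ∂A₂/∂z = 4*z^2 - 4*z - 5
(∇×A)₂ = ∂A₁/∂z − ∂A₃/∂x = 0
(∇×A)₃ = ∂A₂/∂x − ∂A₁/∂y = -60*x*y - 20*y
∇×A = (4*z^2 - 4*z - 5, 0, -60*x*y - 20*y)
At (2, -1, -2): (19, 0, 140).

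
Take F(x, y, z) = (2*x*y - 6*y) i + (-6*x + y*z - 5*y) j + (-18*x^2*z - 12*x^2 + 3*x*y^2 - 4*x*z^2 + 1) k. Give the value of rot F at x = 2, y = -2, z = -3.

(∇×F)₁ = ∂F₃/∂y − ∂F₂/∂z = 6*x*y - y
(∇×F)₂ = ∂F₁/∂z − ∂F₃/∂x = 36*x*z + 24*x - 3*y^2 + 4*z^2
(∇×F)₃ = ∂F₂/∂x − ∂F₁/∂y = -2*x
∇×F = (6*x*y - y, 36*x*z + 24*x - 3*y^2 + 4*z^2, -2*x)
At (2, -2, -3): (-22, -144, -4).

(-22, -144, -4)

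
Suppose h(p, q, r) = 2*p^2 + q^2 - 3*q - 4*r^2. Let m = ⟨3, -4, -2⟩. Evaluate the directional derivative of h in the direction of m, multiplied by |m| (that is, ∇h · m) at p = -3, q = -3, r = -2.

∂h/∂p = 4*p
∂h/∂q = 2*q - 3
∂h/∂r = -8*r
∇h at (-3, -3, -2) = (-12, -9, 16)
∇h · m = (-12)(3) + (-9)(-4) + (16)(-2) = -32

-32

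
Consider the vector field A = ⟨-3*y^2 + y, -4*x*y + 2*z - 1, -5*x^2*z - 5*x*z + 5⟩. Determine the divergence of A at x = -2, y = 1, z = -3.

-2

∂A₁/∂x = 0
∂A₂/∂y = -4*x
∂A₃/∂z = -5*x^2 - 5*x
∇·A = -5*x^2 - 9*x
At (-2, 1, -3): -2.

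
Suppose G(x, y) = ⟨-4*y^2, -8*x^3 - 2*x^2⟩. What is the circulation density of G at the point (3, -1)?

-236

∂G₂/∂x = -24*x^2 - 4*x
∂G₁/∂y = -8*y
Scalar curl = -24*x^2 - 4*x + 8*y
At (3, -1): -236.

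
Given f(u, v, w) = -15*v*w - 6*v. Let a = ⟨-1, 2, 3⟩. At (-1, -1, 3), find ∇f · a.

-57

∂f/∂u = 0
∂f/∂v = -15*w - 6
∂f/∂w = -15*v
∇f at (-1, -1, 3) = (0, -51, 15)
∇f · a = (0)(-1) + (-51)(2) + (15)(3) = -57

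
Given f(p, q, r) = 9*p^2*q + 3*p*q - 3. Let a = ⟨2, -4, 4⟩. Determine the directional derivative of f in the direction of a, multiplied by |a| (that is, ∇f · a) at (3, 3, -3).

∂f/∂p = 18*p*q + 3*q
∂f/∂q = 9*p^2 + 3*p
∂f/∂r = 0
∇f at (3, 3, -3) = (171, 90, 0)
∇f · a = (171)(2) + (90)(-4) + (0)(4) = -18

-18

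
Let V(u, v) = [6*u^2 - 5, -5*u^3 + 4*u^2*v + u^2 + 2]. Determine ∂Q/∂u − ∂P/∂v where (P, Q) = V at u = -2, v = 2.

∂V₂/∂u = -15*u^2 + 8*u*v + 2*u
∂V₁/∂v = 0
Scalar curl = -15*u^2 + 8*u*v + 2*u
At (-2, 2): -96.

-96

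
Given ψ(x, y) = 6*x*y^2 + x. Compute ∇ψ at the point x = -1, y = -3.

(55, 36)

∂ψ/∂x = 6*y^2 + 1
∂ψ/∂y = 12*x*y
∇ψ = (6*y^2 + 1, 12*x*y)
At (-1, -3): (55, 36).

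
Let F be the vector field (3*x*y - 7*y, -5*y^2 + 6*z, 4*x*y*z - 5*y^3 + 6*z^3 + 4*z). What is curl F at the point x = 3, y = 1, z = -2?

(-45, 8, -2)

(∇×F)₁ = ∂F₃/∂y − ∂F₂/∂z = 4*x*z - 15*y^2 - 6
(∇×F)₂ = ∂F₁/∂z − ∂F₃/∂x = -4*y*z
(∇×F)₃ = ∂F₂/∂x − ∂F₁/∂y = -3*x + 7
∇×F = (4*x*z - 15*y^2 - 6, -4*y*z, -3*x + 7)
At (3, 1, -2): (-45, 8, -2).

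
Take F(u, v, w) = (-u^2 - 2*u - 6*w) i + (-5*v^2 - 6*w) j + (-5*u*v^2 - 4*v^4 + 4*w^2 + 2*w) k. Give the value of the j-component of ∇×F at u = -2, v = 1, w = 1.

(∇×F)_2 = ∂F₁/∂w − ∂F₃/∂u
= -6 − (-5*v^2)
= 5*v^2 - 6
At (-2, 1, 1): -1.

-1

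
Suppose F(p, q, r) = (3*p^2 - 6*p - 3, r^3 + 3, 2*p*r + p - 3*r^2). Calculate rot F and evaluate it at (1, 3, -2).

(∇×F)₁ = ∂F₃/∂q − ∂F₂/∂r = -3*r^2
(∇×F)₂ = ∂F₁/∂r − ∂F₃/∂p = -2*r - 1
(∇×F)₃ = ∂F₂/∂p − ∂F₁/∂q = 0
∇×F = (-3*r^2, -2*r - 1, 0)
At (1, 3, -2): (-12, 3, 0).

(-12, 3, 0)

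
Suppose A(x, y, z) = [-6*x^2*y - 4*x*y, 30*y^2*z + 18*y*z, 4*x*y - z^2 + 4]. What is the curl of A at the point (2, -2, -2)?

(-76, 8, 32)

(∇×A)₁ = ∂A₃/∂y − ∂A₂/∂z = 4*x - 30*y^2 - 18*y
(∇×A)₂ = ∂A₁/∂z − ∂A₃/∂x = -4*y
(∇×A)₃ = ∂A₂/∂x − ∂A₁/∂y = 6*x^2 + 4*x
∇×A = (4*x - 30*y^2 - 18*y, -4*y, 6*x^2 + 4*x)
At (2, -2, -2): (-76, 8, 32).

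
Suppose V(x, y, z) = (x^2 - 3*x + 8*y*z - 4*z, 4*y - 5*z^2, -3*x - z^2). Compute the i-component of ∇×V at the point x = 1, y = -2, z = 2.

(∇×V)_1 = ∂V₃/∂y − ∂V₂/∂z
= 0 − (-10*z)
= 10*z
At (1, -2, 2): 20.

20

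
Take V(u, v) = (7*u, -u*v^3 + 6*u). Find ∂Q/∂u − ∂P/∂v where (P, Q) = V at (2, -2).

14

∂V₂/∂u = -v^3 + 6
∂V₁/∂v = 0
Scalar curl = -v^3 + 6
At (2, -2): 14.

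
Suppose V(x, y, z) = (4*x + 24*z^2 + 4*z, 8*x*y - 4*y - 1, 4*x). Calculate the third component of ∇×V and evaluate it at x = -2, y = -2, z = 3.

-16

(∇×V)_3 = ∂V₂/∂x − ∂V₁/∂y
= 8*y − (0)
= 8*y
At (-2, -2, 3): -16.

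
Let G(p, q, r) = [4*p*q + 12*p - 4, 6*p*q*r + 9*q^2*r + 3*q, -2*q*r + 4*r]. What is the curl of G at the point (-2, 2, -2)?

(-8, 0, -16)

(∇×G)₁ = ∂G₃/∂q − ∂G₂/∂r = -6*p*q - 9*q^2 - 2*r
(∇×G)₂ = ∂G₁/∂r − ∂G₃/∂p = 0
(∇×G)₃ = ∂G₂/∂p − ∂G₁/∂q = -4*p + 6*q*r
∇×G = (-6*p*q - 9*q^2 - 2*r, 0, -4*p + 6*q*r)
At (-2, 2, -2): (-8, 0, -16).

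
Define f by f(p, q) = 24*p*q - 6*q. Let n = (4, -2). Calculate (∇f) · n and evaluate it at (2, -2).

-276

∂f/∂p = 24*q
∂f/∂q = 24*p - 6
∇f at (2, -2) = (-48, 42)
∇f · n = (-48)(4) + (42)(-2) = -276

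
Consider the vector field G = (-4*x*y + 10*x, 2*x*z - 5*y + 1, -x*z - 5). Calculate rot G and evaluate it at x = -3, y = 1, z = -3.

(6, -3, -18)

(∇×G)₁ = ∂G₃/∂y − ∂G₂/∂z = -2*x
(∇×G)₂ = ∂G₁/∂z − ∂G₃/∂x = z
(∇×G)₃ = ∂G₂/∂x − ∂G₁/∂y = 4*x + 2*z
∇×G = (-2*x, z, 4*x + 2*z)
At (-3, 1, -3): (6, -3, -18).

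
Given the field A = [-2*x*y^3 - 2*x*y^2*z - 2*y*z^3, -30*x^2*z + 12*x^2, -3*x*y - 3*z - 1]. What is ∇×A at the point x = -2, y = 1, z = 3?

(∇×A)₁ = ∂A₃/∂y − ∂A₂/∂z = 30*x^2 - 3*x
(∇×A)₂ = ∂A₁/∂z − ∂A₃/∂x = -2*x*y^2 - 6*y*z^2 + 3*y
(∇×A)₃ = ∂A₂/∂x − ∂A₁/∂y = 6*x*y^2 + 4*x*y*z - 60*x*z + 24*x + 2*z^3
∇×A = (30*x^2 - 3*x, -2*x*y^2 - 6*y*z^2 + 3*y, 6*x*y^2 + 4*x*y*z - 60*x*z + 24*x + 2*z^3)
At (-2, 1, 3): (126, -47, 330).

(126, -47, 330)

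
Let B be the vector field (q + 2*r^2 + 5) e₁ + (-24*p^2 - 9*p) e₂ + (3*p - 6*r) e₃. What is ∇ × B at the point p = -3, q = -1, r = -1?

(0, -7, 134)

(∇×B)₁ = ∂B₃/∂q − ∂B₂/∂r = 0
(∇×B)₂ = ∂B₁/∂r − ∂B₃/∂p = 4*r - 3
(∇×B)₃ = ∂B₂/∂p − ∂B₁/∂q = -48*p - 10
∇×B = (0, 4*r - 3, -48*p - 10)
At (-3, -1, -1): (0, -7, 134).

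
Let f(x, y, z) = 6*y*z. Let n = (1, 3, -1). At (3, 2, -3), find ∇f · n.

-66

∂f/∂x = 0
∂f/∂y = 6*z
∂f/∂z = 6*y
∇f at (3, 2, -3) = (0, -18, 12)
∇f · n = (0)(1) + (-18)(3) + (12)(-1) = -66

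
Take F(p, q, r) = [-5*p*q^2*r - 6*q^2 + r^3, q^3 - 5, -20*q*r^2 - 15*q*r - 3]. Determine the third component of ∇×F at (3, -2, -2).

96

(∇×F)_3 = ∂F₂/∂p − ∂F₁/∂q
= 0 − (-10*p*q*r - 12*q)
= 10*p*q*r + 12*q
At (3, -2, -2): 96.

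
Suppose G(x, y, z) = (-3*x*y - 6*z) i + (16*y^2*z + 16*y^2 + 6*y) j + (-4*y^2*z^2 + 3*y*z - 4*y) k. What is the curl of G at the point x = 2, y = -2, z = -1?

(-55, -6, 6)

(∇×G)₁ = ∂G₃/∂y − ∂G₂/∂z = -16*y^2 - 8*y*z^2 + 3*z - 4
(∇×G)₂ = ∂G₁/∂z − ∂G₃/∂x = -6
(∇×G)₃ = ∂G₂/∂x − ∂G₁/∂y = 3*x
∇×G = (-16*y^2 - 8*y*z^2 + 3*z - 4, -6, 3*x)
At (2, -2, -1): (-55, -6, 6).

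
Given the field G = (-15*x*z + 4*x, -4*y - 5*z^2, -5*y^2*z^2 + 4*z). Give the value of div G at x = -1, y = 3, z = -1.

109

∂G₁/∂x = -15*z + 4
∂G₂/∂y = -4
∂G₃/∂z = -10*y^2*z + 4
∇·G = -10*y^2*z - 15*z + 4
At (-1, 3, -1): 109.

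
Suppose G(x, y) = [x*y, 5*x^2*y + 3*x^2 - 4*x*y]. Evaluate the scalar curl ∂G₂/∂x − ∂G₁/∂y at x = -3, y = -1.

19

∂G₂/∂x = 10*x*y + 6*x - 4*y
∂G₁/∂y = x
Scalar curl = 10*x*y + 5*x - 4*y
At (-3, -1): 19.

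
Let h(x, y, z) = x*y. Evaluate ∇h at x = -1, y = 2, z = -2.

(2, -1, 0)

∂h/∂x = y
∂h/∂y = x
∂h/∂z = 0
∇h = (y, x, 0)
At (-1, 2, -2): (2, -1, 0).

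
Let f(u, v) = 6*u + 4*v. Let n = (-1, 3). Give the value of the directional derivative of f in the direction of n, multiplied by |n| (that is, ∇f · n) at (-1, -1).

6

∂f/∂u = 6
∂f/∂v = 4
∇f at (-1, -1) = (6, 4)
∇f · n = (6)(-1) + (4)(3) = 6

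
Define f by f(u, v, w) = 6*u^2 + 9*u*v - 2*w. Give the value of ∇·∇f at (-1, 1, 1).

∂²f/∂u² = 12
∂²f/∂v² = 0
∂²f/∂w² = 0
∇²f = 12
At (-1, 1, 1): 12.

12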